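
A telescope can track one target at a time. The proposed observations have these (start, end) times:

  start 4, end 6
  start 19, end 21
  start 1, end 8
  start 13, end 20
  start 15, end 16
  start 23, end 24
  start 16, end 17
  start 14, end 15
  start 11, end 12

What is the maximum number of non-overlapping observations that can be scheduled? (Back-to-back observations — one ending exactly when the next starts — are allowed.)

By end time: (4,6), (1,8), (11,12), (14,15), (15,16), (16,17), (13,20), (19,21), (23,24).
Pick (4,6); next start ≥ 6 → (11,12); next start ≥ 12 → (14,15); next start ≥ 15 → (15,16); next start ≥ 16 → (16,17); next start ≥ 17 → (19,21); next start ≥ 21 → (23,24).
Selected 7 observations.

7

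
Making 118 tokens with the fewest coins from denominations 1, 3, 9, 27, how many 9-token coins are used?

118 − 4×27→10 − 1×9→1 − 1×1→0
Count of 9: 1

1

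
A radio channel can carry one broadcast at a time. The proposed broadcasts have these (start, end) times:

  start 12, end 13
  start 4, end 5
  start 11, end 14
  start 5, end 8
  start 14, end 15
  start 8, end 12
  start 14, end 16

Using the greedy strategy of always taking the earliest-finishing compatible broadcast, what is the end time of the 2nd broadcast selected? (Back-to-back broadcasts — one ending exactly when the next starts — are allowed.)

8

By end time: (4,5), (5,8), (8,12), (12,13), (11,14), (14,15), (14,16).
Pick (4,5); next start ≥ 5 → (5,8); next start ≥ 8 → (8,12); next start ≥ 12 → (12,13); next start ≥ 13 → (14,15).
Selected: (4,5) (5,8) (8,12) (12,13) (14,15)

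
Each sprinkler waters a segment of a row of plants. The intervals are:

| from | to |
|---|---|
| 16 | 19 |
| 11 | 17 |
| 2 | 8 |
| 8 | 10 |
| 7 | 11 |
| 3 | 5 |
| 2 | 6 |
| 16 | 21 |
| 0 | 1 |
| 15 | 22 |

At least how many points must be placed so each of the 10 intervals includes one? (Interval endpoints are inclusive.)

Process intervals by earliest right end; each time one isn't hit yet, stab at its right endpoint.
Sorted: [0,1] [3,5] [2,6] [2,8] [8,10] [7,11] [11,17] [16,19] [16,21] [15,22]
{[0,1]} hit by 1; {[3,5],[2,6],[2,8]} hit by 5; {[8,10],[7,11]} hit by 10; {[11,17],[16,19],[16,21],[15,22]} hit by 17.
Points: 1, 5, 10, 17 (4 total).

4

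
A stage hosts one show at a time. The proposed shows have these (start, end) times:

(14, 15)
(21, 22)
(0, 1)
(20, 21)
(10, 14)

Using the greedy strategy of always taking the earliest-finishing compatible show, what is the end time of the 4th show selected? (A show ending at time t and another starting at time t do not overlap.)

By end time: (0,1), (10,14), (14,15), (20,21), (21,22).
Pick (0,1); next start ≥ 1 → (10,14); next start ≥ 14 → (14,15); next start ≥ 15 → (20,21); next start ≥ 21 → (21,22).
Selected: (0,1) (10,14) (14,15) (20,21) (21,22)

21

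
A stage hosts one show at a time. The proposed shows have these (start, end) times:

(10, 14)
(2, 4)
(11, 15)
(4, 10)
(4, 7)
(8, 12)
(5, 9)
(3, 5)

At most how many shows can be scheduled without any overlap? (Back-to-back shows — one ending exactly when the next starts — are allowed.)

3

Sort by end time and greedily take each interval whose start is ≥ the last chosen end.
By end time: (2,4), (3,5), (4,7), (5,9), (4,10), (8,12), (10,14), (11,15).
Pick (2,4); next start ≥ 4 → (4,7); next start ≥ 7 → (8,12).
Selected 3 shows.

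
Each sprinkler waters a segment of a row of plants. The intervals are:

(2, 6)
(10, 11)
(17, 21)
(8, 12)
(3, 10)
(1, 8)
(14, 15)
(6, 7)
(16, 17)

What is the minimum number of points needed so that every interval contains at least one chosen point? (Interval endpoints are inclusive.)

Sort by right endpoint; whenever an interval is uncovered, place a point at its right end.
By right end: [2,6]  [6,7]  [1,8]  [3,10]  [10,11]  [8,12]  [14,15]  [16,17]  [17,21]
[2,6] uncovered → point at 6; [10,11] uncovered → point at 11; [14,15] uncovered → point at 15; [16,17] uncovered → point at 17.
Points: 6, 11, 15, 17 (4 total).

4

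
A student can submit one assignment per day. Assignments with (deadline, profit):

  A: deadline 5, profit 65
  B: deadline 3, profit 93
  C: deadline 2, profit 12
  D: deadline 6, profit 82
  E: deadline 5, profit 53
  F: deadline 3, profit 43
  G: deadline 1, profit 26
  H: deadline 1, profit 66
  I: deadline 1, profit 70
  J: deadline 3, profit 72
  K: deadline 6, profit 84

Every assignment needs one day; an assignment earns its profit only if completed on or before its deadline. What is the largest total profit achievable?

Take jobs in profit order; each goes to the latest open slot no later than its deadline.
By profit: B(d3,93), K(d6,84), D(d6,82), J(d3,72), I(d1,70), H(d1,66), A(d5,65), E(d5,53), F(d3,43), G(d1,26), C(d2,12)
B→slot 3; K→slot 6; D→slot 5; J→slot 2; I→slot 1; H skipped; A→slot 4; E skipped; F skipped; G skipped; C skipped.
Profit = 70 + 72 + 93 + 65 + 82 + 84 = 466

466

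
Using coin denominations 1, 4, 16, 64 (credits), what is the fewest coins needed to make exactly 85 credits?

4

Greedy: take as many of the largest coin as possible, then repeat with the remainder.
85 − 1×64→21 − 1×16→5 − 1×4→1 − 1×1→0
Total coins = 1 + 1 + 1 + 1 = 4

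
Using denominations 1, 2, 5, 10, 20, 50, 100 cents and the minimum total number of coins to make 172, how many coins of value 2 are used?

1

Greedy: take as many of the largest coin as possible, then repeat with the remainder.
172 = 1×100 + 1×50 + 1×20 + 1×2
Count of 2: 1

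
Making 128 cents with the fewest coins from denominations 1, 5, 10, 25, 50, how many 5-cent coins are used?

0

Use the largest denomination that fits, subtract, and repeat.
128 = 2×50 + 1×25 + 3×1
Count of 5: 0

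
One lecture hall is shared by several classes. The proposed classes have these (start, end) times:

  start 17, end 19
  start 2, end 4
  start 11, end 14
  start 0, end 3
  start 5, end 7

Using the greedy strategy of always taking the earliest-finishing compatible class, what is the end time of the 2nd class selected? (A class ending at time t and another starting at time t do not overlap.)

Sort by end time and greedily take each interval whose start is ≥ the last chosen end.
Sorted by end: (0,3)  (2,4)  (5,7)  (11,14)  (17,19)
take (0,3); take (5,7); take (11,14); take (17,19).
Selected: (0,3) (5,7) (11,14) (17,19)

7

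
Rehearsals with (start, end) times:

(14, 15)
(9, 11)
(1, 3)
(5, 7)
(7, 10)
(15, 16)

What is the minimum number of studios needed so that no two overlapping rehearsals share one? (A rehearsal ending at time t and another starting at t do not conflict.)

2

Events (time:±→running): 1:+→1 3:-→0 5:+→1 7:-→0 7:+→1 9:+→2 … peak 2.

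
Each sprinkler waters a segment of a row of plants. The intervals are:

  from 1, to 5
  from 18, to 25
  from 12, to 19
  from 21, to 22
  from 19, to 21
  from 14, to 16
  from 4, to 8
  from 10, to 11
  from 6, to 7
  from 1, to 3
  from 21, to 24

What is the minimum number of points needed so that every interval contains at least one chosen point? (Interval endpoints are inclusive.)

By right end: [1,3]  [1,5]  [6,7]  [4,8]  [10,11]  [14,16]  [12,19]  [19,21]  [21,22]  [21,24]  [18,25]
[1,3] uncovered → point at 3; [6,7] uncovered → point at 7; [10,11] uncovered → point at 11; [14,16] uncovered → point at 16; [19,21] uncovered → point at 21.
Points: 3, 7, 11, 16, 21 (5 total).

5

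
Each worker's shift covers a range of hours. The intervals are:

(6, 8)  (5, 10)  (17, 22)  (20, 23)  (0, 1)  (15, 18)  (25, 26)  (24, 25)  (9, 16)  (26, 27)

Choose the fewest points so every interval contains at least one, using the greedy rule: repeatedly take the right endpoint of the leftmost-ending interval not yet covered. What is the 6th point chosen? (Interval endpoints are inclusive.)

Process intervals by earliest right end; each time one isn't hit yet, stab at its right endpoint.
Sorted: [0,1] [6,8] [5,10] [9,16] [15,18] [17,22] [20,23] [24,25] [25,26] [26,27]
{[0,1]} hit by 1; {[6,8],[5,10]} hit by 8; {[9,16],[15,18]} hit by 16; {[17,22],[20,23]} hit by 22; {[24,25],[25,26]} hit by 25; {[26,27]} hit by 27.
Points: 1, 8, 16, 22, 25, 27 (6 total).

27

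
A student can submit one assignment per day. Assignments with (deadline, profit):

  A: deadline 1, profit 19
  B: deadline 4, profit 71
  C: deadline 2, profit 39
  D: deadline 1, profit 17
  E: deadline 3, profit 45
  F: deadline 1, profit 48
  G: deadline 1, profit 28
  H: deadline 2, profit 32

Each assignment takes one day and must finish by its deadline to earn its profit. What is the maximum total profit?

203

By profit: B(d4,71), F(d1,48), E(d3,45), C(d2,39), H(d2,32), G(d1,28), A(d1,19), D(d1,17)
B→slot 4; F→slot 1; E→slot 3; C→slot 2; H skipped; G skipped; A skipped; D skipped.
Profit = 48 + 39 + 45 + 71 = 203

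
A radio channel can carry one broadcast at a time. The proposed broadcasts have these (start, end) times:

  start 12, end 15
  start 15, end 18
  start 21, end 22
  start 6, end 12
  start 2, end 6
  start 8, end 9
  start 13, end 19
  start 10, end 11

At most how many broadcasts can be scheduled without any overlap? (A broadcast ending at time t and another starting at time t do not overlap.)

Sort by end time and greedily take each interval whose start is ≥ the last chosen end.
Sorted by end: (2,6)  (8,9)  (10,11)  (6,12)  (12,15)  (15,18)  (13,19)  (21,22)
take (2,6); take (8,9); take (10,11); take (12,15); take (15,18); take (21,22).
Selected 6 broadcasts.

6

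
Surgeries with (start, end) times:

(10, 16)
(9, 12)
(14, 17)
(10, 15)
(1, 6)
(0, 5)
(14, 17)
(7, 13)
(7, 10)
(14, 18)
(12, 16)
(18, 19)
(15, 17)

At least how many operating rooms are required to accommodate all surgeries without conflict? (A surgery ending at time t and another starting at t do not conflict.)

6

Events (time:±→running): 0:+→1 1:+→2 5:-→1 6:-→0 7:+→1 7:+→2 9:+→3 10:-→2 10:+→3 10:+→4 12:-→3 12:+→4 13:-→3 14:+→4 14:+→5 14:+→6 … peak 6.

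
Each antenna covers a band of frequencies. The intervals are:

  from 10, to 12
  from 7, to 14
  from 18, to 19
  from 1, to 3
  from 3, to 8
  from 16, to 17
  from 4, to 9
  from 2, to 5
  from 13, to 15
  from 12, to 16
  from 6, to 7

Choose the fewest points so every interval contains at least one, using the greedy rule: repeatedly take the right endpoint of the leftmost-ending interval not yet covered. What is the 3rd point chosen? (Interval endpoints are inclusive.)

12

Process intervals by earliest right end; each time one isn't hit yet, stab at its right endpoint.
By right end: [1,3]  [2,5]  [6,7]  [3,8]  [4,9]  [10,12]  [7,14]  [13,15]  [12,16]  [16,17]  [18,19]
[1,3] uncovered → point at 3; [6,7] uncovered → point at 7; [10,12] uncovered → point at 12; [13,15] uncovered → point at 15; [16,17] uncovered → point at 17; [18,19] uncovered → point at 19.
Points: 3, 7, 12, 15, 17, 19 (6 total).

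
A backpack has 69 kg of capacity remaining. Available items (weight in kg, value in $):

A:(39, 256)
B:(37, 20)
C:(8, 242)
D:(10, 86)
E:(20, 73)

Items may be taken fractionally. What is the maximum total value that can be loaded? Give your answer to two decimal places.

Sort by value per unit weight and fill in that order.
Ratios (sorted): C 30.25, D 8.60, A 6.56, E 3.65, B 0.54
take C (8 @ 242); take D (10 @ 86); take A (39 @ 256); take 12/20 of E → 43.80. Capacity used 69/69.
Total value = 627.80

627.80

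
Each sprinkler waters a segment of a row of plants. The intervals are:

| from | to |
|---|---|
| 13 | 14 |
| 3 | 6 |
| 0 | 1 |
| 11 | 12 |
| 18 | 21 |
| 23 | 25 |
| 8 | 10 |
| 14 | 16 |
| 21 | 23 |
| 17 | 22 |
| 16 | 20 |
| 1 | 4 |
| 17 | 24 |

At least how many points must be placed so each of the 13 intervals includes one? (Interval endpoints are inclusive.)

7

Sort by right endpoint; whenever an interval is uncovered, place a point at its right end.
Sorted: [0,1] [1,4] [3,6] [8,10] [11,12] [13,14] [14,16] [16,20] [18,21] [17,22] [21,23] [17,24] [23,25]
{[0,1],[1,4]} hit by 1; {[3,6]} hit by 6; {[8,10]} hit by 10; {[11,12]} hit by 12; {[13,14],[14,16]} hit by 14; {[16,20],[18,21],[17,22]} hit by 20; {[21,23],[17,24],[23,25]} hit by 23.
Points: 1, 6, 10, 12, 14, 20, 23 (7 total).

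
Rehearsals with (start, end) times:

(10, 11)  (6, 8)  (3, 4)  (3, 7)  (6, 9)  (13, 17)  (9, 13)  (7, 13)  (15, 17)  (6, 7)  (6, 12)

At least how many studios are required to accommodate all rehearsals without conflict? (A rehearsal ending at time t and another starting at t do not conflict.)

5

The answer is the maximum number of intervals overlapping at any instant.
starts: [3, 3, 6, 6, 6, 6, 7, 9, 10, 13, 15]
ends:   [4, 7, 7, 8, 9, 11, 12, 13, 13, 17, 17]
s3→1 s3→2 e4→1 s6→2 s6→3 s6→4 s6→5  — peak 5.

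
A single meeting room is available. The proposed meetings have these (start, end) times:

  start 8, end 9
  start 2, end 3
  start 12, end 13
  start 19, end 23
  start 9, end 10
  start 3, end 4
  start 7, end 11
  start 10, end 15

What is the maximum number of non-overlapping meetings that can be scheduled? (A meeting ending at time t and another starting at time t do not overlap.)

Sorted by end: (2,3)  (3,4)  (8,9)  (9,10)  (7,11)  (12,13)  (10,15)  (19,23)
take (2,3); take (3,4); take (8,9); take (9,10); take (12,13); take (19,23).
Selected 6 meetings.

6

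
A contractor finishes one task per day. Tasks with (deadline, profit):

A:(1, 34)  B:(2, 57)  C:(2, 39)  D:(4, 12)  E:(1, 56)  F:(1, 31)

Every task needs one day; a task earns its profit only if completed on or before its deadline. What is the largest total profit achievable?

125

Take jobs in profit order; each goes to the latest open slot no later than its deadline.
Profit order: B=57 E=56 C=39 A=34 F=31 D=12
Assign: B→slot 2, E→slot 1, C skipped, A skipped, F skipped, D→slot 4.
Slots: [1:E] [2:B] [4:D]
Profit = 56 + 57 + 12 = 125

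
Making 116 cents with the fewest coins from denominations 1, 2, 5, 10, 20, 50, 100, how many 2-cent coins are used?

116 = 1×100 + 1×10 + 1×5 + 1×1
Count of 2: 0

0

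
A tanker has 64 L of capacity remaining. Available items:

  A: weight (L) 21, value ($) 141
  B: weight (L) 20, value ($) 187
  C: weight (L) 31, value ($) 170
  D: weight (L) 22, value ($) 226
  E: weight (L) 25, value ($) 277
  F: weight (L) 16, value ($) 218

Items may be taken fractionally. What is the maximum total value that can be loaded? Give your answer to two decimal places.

730.35

Greedy by value/weight ratio, highest first.
Ratios (sorted): F 13.62, E 11.08, D 10.27, B 9.35, A 6.71, C 5.48
take F (16 @ 218); take E (25 @ 277); take D (22 @ 226); take 1/20 of B → 9.35. Capacity used 64/64.
Total value = 730.35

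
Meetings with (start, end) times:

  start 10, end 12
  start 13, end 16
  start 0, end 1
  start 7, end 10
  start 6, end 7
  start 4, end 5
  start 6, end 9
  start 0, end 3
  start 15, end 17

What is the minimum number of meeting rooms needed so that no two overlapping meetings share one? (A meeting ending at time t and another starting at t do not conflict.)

2

Count concurrent intervals with a sweep; the peak is the room count.
Events (time:±→running): 0:+→1 0:+→2 … peak 2.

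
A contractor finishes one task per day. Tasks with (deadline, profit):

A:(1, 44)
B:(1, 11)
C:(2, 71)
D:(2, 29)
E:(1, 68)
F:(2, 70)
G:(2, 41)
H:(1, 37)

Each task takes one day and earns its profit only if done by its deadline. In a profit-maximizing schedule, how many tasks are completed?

2

Take jobs in profit order; each goes to the latest open slot no later than its deadline.
By profit: C(d2,71), F(d2,70), E(d1,68), A(d1,44), G(d2,41), H(d1,37), D(d2,29), B(d1,11)
C→slot 2; F→slot 1; E skipped; A skipped; G skipped; H skipped; D skipped; B skipped.
2 of 8 scheduled.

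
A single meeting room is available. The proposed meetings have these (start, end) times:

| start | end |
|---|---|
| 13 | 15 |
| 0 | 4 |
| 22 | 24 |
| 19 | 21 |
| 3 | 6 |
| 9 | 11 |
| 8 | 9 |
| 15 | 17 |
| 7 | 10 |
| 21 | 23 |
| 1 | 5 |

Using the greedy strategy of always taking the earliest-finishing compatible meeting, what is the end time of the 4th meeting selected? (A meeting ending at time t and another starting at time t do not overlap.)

Greedy by earliest finish: after sorting by end time, pick each interval compatible with the last pick.
Sorted by end: (0,4)  (1,5)  (3,6)  (8,9)  (7,10)  (9,11)  (13,15)  (15,17)  (19,21)  (21,23)  (22,24)
take (0,4); take (8,9); take (9,11); take (13,15); take (15,17); take (19,21); take (21,23).
Selected: (0,4) (8,9) (9,11) (13,15) (15,17) (19,21) (21,23)

15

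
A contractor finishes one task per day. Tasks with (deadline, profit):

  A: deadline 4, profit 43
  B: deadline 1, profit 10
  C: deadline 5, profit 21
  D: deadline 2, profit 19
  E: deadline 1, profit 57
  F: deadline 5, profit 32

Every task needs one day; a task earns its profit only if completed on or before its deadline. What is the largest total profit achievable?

Take jobs in profit order; each goes to the latest open slot no later than its deadline.
By profit: E(d1,57), A(d4,43), F(d5,32), C(d5,21), D(d2,19), B(d1,10)
E→slot 1; A→slot 4; F→slot 5; C→slot 3; D→slot 2; B skipped.
Profit = 57 + 19 + 21 + 43 + 32 = 172

172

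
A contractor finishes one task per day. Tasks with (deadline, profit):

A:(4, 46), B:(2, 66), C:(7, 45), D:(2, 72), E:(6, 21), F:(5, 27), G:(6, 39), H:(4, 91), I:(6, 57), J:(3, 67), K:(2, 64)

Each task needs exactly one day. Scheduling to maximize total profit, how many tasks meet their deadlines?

7

Sort by profit descending; place each in the latest free slot ≤ its deadline.
By profit: H(d4,91), D(d2,72), J(d3,67), B(d2,66), K(d2,64), I(d6,57), A(d4,46), C(d7,45), G(d6,39), F(d5,27), E(d6,21)
H→slot 4; D→slot 2; J→slot 3; B→slot 1; K skipped; I→slot 6; A skipped; C→slot 7; G→slot 5; F skipped; E skipped.
7 of 11 scheduled.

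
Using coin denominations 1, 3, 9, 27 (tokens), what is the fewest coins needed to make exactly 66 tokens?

66 − 2×27→12 − 1×9→3 − 1×3→0
Total coins = 2 + 1 + 1 = 4

4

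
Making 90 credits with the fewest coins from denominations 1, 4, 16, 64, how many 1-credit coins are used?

2

Greedy: take as many of the largest coin as possible, then repeat with the remainder.
90 − 1×64→26 − 1×16→10 − 2×4→2 − 2×1→0
Count of 1: 2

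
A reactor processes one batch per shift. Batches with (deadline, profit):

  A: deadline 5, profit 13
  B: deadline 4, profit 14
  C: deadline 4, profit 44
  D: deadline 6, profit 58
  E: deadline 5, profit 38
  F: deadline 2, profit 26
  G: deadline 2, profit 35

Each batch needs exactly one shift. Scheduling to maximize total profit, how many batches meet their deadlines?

Sort by profit descending; place each in the latest free slot ≤ its deadline.
Profit order: D=58 C=44 E=38 G=35 F=26 B=14 A=13
Assign: D→slot 6, C→slot 4, E→slot 5, G→slot 2, F→slot 1, B→slot 3, A skipped.
Slots: [1:F] [2:G] [3:B] [4:C] [5:E] [6:D]
6 of 7 scheduled.

6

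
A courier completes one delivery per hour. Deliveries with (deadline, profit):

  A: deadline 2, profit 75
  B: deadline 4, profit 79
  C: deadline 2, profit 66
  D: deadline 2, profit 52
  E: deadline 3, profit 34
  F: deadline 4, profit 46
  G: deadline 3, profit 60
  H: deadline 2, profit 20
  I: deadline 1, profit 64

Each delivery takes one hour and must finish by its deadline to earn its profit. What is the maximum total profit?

280

Take jobs in profit order; each goes to the latest open slot no later than its deadline.
Profit order: B=79 A=75 C=66 I=64 G=60 D=52 F=46 E=34 H=20
Assign: B→slot 4, A→slot 2, C→slot 1, I skipped, G→slot 3, D skipped, F skipped, E skipped, H skipped.
Slots: [1:C] [2:A] [3:G] [4:B]
Profit = 66 + 75 + 60 + 79 = 280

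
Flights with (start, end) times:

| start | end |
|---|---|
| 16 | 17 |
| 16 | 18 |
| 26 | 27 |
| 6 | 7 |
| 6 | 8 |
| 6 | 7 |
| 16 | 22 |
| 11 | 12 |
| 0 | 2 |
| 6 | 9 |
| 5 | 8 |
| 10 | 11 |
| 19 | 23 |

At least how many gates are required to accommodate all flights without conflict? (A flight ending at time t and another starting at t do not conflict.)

Events (time:±→running): 0:+→1 2:-→0 5:+→1 6:+→2 6:+→3 6:+→4 6:+→5 … peak 5.

5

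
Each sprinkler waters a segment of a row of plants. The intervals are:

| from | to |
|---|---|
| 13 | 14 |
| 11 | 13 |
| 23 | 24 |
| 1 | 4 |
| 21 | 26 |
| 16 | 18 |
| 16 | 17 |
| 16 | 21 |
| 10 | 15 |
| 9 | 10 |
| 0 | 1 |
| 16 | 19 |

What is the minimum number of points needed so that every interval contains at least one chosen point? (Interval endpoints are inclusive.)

5

Sort by right endpoint; whenever an interval is uncovered, place a point at its right end.
Sorted: [0,1] [1,4] [9,10] [11,13] [13,14] [10,15] [16,17] [16,18] [16,19] [16,21] [23,24] [21,26]
{[0,1],[1,4]} hit by 1; {[9,10]} hit by 10; {[11,13],[13,14],[10,15]} hit by 13; {[16,17],[16,18],[16,19],[16,21]} hit by 17; {[23,24],[21,26]} hit by 24.
Points: 1, 10, 13, 17, 24 (5 total).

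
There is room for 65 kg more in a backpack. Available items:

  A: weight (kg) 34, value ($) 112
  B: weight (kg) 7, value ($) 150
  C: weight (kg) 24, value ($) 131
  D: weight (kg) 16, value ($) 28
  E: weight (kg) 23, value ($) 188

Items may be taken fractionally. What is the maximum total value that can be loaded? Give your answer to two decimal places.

505.24

Order: B (150/7=21.43) > E (188/23=8.17) > C (131/24=5.46) > A (112/34=3.29) > D (28/16=1.75)
Fill: take B (7 @ 150) → take E (23 @ 188) → take C (24 @ 131) → take 11/34 of A → 36.24; 65/65 used.
Total value = 505.24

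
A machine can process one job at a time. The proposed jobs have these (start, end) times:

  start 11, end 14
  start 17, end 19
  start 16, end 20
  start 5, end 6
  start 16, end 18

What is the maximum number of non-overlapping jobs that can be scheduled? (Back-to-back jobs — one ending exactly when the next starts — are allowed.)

Order by finish time; keep every interval that doesn't clash with the previous kept one.
Sorted by end: (5,6)  (11,14)  (16,18)  (17,19)  (16,20)
take (5,6); take (11,14); take (16,18).
Selected 3 jobs.

3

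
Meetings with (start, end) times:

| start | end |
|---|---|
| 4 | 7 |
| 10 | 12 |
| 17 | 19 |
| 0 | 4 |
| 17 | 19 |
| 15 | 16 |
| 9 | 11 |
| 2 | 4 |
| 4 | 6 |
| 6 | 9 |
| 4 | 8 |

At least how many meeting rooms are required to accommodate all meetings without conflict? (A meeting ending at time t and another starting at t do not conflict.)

3

The answer is the maximum number of intervals overlapping at any instant.
Events (time:±→running): 0:+→1 2:+→2 4:-→1 4:-→0 4:+→1 4:+→2 4:+→3 … peak 3.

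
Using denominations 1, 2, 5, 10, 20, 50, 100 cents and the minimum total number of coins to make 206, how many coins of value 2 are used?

206 = 2×100 + 1×5 + 1×1
Count of 2: 0

0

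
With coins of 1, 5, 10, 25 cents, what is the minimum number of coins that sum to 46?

4

Use the largest denomination that fits, subtract, and repeat.
46 = 1×25 + 2×10 + 1×1
Total coins = 1 + 2 + 1 = 4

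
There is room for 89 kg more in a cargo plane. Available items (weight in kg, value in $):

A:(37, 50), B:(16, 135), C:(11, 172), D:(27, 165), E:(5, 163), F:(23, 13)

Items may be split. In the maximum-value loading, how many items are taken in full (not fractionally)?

4

Greedy by value/weight ratio, highest first.
Order: E (163/5=32.60) > C (172/11=15.64) > B (135/16=8.44) > D (165/27=6.11) > A (50/37=1.35) > F (13/23=0.57)
Fill: take E (5 @ 163) → take C (11 @ 172) → take B (16 @ 135) → take D (27 @ 165) → take 30/37 of A → 40.54; 89/89 used.
4 item(s) taken whole; one partial (take 30/37 of A).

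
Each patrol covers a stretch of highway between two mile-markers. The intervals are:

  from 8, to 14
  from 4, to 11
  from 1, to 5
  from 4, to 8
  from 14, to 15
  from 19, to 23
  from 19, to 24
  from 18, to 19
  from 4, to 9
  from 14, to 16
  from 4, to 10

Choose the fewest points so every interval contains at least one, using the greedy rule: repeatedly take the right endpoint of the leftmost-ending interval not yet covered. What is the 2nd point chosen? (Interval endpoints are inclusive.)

14

By right end: [1,5]  [4,8]  [4,9]  [4,10]  [4,11]  [8,14]  [14,15]  [14,16]  [18,19]  [19,23]  [19,24]
[1,5] uncovered → point at 5; [8,14] uncovered → point at 14; [18,19] uncovered → point at 19.
Points: 5, 14, 19 (3 total).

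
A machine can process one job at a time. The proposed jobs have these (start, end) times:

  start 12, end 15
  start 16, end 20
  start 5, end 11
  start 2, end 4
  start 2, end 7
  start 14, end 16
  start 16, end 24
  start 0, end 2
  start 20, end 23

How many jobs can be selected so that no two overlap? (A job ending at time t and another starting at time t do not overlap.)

By end time: (0,2), (2,4), (2,7), (5,11), (12,15), (14,16), (16,20), (20,23), (16,24).
Pick (0,2); next start ≥ 2 → (2,4); next start ≥ 4 → (5,11); next start ≥ 11 → (12,15); next start ≥ 15 → (16,20); next start ≥ 20 → (20,23).
Selected 6 jobs.

6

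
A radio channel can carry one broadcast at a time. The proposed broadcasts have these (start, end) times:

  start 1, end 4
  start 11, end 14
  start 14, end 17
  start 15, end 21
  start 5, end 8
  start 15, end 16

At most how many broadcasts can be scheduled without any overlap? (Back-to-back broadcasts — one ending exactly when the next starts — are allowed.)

4

Sort by end time and greedily take each interval whose start is ≥ the last chosen end.
By end time: (1,4), (5,8), (11,14), (15,16), (14,17), (15,21).
Pick (1,4); next start ≥ 4 → (5,8); next start ≥ 8 → (11,14); next start ≥ 14 → (15,16).
Selected 4 broadcasts.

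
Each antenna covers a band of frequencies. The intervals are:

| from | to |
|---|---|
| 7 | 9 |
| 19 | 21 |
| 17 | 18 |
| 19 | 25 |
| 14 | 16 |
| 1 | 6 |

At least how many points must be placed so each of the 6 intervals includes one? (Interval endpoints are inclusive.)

Sorted: [1,6] [7,9] [14,16] [17,18] [19,21] [19,25]
{[1,6]} hit by 6; {[7,9]} hit by 9; {[14,16]} hit by 16; {[17,18]} hit by 18; {[19,21],[19,25]} hit by 21.
Points: 6, 9, 16, 18, 21 (5 total).

5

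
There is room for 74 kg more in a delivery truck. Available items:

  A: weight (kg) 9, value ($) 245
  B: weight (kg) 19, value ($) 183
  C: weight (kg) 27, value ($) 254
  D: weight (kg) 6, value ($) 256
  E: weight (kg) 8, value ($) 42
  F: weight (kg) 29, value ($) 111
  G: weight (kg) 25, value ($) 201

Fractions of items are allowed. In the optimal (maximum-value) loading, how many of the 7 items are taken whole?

Greedy by value/weight ratio, highest first.
Order: D (256/6=42.67) > A (245/9=27.22) > B (183/19=9.63) > C (254/27=9.41) > G (201/25=8.04) > E (42/8=5.25) > F (111/29=3.83)
Fill: take D (6 @ 256) → take A (9 @ 245) → take B (19 @ 183) → take C (27 @ 254) → take 13/25 of G → 104.52; 74/74 used.
4 item(s) taken whole; one partial (take 13/25 of G).

4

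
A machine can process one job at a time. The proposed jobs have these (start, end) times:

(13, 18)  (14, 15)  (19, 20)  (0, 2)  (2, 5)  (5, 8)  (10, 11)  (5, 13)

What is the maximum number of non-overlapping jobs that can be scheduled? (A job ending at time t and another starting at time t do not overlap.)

By end time: (0,2), (2,5), (5,8), (10,11), (5,13), (14,15), (13,18), (19,20).
Pick (0,2); next start ≥ 2 → (2,5); next start ≥ 5 → (5,8); next start ≥ 8 → (10,11); next start ≥ 11 → (14,15); next start ≥ 15 → (19,20).
Selected 6 jobs.

6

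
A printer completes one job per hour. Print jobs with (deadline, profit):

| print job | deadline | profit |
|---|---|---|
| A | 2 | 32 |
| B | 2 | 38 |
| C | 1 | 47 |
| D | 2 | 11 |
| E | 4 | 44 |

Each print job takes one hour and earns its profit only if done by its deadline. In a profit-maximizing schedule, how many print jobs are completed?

3

Sort by profit descending; place each in the latest free slot ≤ its deadline.
By profit: C(d1,47), E(d4,44), B(d2,38), A(d2,32), D(d2,11)
C→slot 1; E→slot 4; B→slot 2; A skipped; D skipped.
3 of 5 scheduled.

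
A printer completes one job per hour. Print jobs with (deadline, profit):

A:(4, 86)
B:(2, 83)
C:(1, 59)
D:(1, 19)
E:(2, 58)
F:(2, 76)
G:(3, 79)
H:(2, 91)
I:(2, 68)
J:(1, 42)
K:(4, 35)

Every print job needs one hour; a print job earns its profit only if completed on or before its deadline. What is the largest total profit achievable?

Sort by profit descending; place each in the latest free slot ≤ its deadline.
Profit order: H=91 A=86 B=83 G=79 F=76 I=68 C=59 E=58 J=42 K=35 D=19
Assign: H→slot 2, A→slot 4, B→slot 1, G→slot 3, F skipped, I skipped, C skipped, E skipped, J skipped, K skipped, D skipped.
Slots: [1:B] [2:H] [3:G] [4:A]
Profit = 83 + 91 + 79 + 86 = 339

339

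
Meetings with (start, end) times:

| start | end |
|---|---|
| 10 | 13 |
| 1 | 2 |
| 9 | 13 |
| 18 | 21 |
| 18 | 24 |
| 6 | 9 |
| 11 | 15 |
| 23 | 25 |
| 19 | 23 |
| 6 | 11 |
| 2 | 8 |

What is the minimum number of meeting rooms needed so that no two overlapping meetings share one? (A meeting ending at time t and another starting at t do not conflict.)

3

Events (time:±→running): 1:+→1 2:-→0 2:+→1 6:+→2 6:+→3 … peak 3.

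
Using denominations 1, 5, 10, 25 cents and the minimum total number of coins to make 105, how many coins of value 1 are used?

Greedy: take as many of the largest coin as possible, then repeat with the remainder.
105 − 4×25→5 − 1×5→0
Count of 1: 0

0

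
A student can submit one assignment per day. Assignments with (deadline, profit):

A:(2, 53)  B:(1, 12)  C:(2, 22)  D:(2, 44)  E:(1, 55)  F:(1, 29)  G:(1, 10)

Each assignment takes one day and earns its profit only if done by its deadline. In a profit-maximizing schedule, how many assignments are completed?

Profit order: E=55 A=53 D=44 F=29 C=22 B=12 G=10
Assign: E→slot 1, A→slot 2, D skipped, F skipped, C skipped, B skipped, G skipped.
Slots: [1:E] [2:A]
2 of 7 scheduled.

2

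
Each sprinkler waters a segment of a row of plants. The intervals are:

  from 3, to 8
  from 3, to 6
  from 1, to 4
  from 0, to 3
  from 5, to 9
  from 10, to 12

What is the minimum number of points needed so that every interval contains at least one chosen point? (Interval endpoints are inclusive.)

3

Process intervals by earliest right end; each time one isn't hit yet, stab at its right endpoint.
By right end: [0,3]  [1,4]  [3,6]  [3,8]  [5,9]  [10,12]
[0,3] uncovered → point at 3; [5,9] uncovered → point at 9; [10,12] uncovered → point at 12.
Points: 3, 9, 12 (3 total).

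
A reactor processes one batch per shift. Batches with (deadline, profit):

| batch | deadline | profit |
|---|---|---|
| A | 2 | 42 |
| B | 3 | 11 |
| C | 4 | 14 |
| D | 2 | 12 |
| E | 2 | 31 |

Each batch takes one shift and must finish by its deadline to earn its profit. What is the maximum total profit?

Sort by profit descending; place each in the latest free slot ≤ its deadline.
Profit order: A=42 E=31 C=14 D=12 B=11
Assign: A→slot 2, E→slot 1, C→slot 4, D skipped, B→slot 3.
Slots: [1:E] [2:A] [3:B] [4:C]
Profit = 31 + 42 + 11 + 14 = 98

98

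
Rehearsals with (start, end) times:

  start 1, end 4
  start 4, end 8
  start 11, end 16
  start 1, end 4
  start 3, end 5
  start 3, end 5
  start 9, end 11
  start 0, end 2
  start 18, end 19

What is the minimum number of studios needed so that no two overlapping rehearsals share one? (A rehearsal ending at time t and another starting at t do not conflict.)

Events (time:±→running): 0:+→1 1:+→2 1:+→3 2:-→2 3:+→3 3:+→4 … peak 4.

4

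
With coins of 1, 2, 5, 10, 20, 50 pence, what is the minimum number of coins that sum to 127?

5

Greedy: take as many of the largest coin as possible, then repeat with the remainder.
127 = 2×50 + 1×20 + 1×5 + 1×2
Total coins = 2 + 1 + 1 + 1 = 5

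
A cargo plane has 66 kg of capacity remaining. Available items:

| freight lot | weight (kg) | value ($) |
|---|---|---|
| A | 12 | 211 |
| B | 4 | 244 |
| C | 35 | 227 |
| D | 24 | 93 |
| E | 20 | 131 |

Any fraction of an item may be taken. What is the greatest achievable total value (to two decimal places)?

Sort by value per unit weight and fill in that order.
Ratios (sorted): B 61.00, A 17.58, E 6.55, C 6.49, D 3.88
take B (4 @ 244); take A (12 @ 211); take E (20 @ 131); take 30/35 of C → 194.57. Capacity used 66/66.
Total value = 780.57

780.57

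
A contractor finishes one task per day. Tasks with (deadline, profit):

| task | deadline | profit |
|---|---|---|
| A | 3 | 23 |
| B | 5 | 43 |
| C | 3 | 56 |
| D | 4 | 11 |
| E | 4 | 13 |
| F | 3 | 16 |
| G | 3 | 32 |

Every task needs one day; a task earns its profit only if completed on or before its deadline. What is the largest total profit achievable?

167

Profit order: C=56 B=43 G=32 A=23 F=16 E=13 D=11
Assign: C→slot 3, B→slot 5, G→slot 2, A→slot 1, F skipped, E→slot 4, D skipped.
Slots: [1:A] [2:G] [3:C] [4:E] [5:B]
Profit = 23 + 32 + 56 + 13 + 43 = 167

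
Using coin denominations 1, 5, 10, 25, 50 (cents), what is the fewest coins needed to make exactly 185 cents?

Greedy: take as many of the largest coin as possible, then repeat with the remainder.
185 − 3×50→35 − 1×25→10 − 1×10→0
Total coins = 3 + 1 + 1 = 5

5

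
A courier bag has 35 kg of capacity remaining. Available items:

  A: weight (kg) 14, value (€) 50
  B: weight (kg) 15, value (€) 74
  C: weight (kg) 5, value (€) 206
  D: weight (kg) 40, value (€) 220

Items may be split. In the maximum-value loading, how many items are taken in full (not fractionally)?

1

Order: C (206/5=41.20) > D (220/40=5.50) > B (74/15=4.93) > A (50/14=3.57)
Fill: take C (5 @ 206) → take 30/40 of D → 165.00; 35/35 used.
1 item(s) taken whole; one partial (take 30/40 of D).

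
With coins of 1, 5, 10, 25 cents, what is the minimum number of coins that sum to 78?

Greedy: take as many of the largest coin as possible, then repeat with the remainder.
78 = 3×25 + 3×1
Total coins = 3 + 3 = 6

6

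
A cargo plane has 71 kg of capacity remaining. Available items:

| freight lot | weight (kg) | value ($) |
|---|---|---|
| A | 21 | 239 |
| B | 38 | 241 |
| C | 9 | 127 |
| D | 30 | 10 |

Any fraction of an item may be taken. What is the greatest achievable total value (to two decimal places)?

608.00

Greedy by value/weight ratio, highest first.
Order: C (127/9=14.11) > A (239/21=11.38) > B (241/38=6.34) > D (10/30=0.33)
Fill: take C (9 @ 127) → take A (21 @ 239) → take B (38 @ 241) → take 3/30 of D → 1.00; 71/71 used.
Total value = 608.00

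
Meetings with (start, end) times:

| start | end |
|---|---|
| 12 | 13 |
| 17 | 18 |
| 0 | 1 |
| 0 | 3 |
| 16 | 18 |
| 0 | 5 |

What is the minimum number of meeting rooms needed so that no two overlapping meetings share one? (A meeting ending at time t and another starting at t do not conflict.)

3

Count concurrent intervals with a sweep; the peak is the room count.
Events (time:±→running): 0:+→1 0:+→2 0:+→3 … peak 3.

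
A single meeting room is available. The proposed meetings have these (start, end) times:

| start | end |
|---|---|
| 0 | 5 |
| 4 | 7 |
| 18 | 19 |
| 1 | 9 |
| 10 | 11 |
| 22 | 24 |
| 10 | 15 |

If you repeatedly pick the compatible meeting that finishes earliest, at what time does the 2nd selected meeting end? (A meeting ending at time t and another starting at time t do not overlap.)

Sorted by end: (0,5)  (4,7)  (1,9)  (10,11)  (10,15)  (18,19)  (22,24)
take (0,5); take (10,11); take (18,19); take (22,24).
Selected: (0,5) (10,11) (18,19) (22,24)

11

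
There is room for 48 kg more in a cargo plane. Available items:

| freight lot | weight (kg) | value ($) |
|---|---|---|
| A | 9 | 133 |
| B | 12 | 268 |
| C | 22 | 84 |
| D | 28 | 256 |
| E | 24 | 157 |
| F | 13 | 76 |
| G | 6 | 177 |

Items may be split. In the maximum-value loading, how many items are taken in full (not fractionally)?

3

Greedy by value/weight ratio, highest first.
Ratios (sorted): G 29.50, B 22.33, A 14.78, D 9.14, E 6.54, F 5.85, C 3.82
take G (6 @ 177); take B (12 @ 268); take A (9 @ 133); take 21/28 of D → 192.00. Capacity used 48/48.
3 item(s) taken whole; one partial (take 21/28 of D).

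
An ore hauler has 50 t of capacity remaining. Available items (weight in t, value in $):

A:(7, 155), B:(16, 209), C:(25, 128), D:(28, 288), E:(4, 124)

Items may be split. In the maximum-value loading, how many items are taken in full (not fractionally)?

3

Greedy by value/weight ratio, highest first.
Order: E (124/4=31.00) > A (155/7=22.14) > B (209/16=13.06) > D (288/28=10.29) > C (128/25=5.12)
Fill: take E (4 @ 124) → take A (7 @ 155) → take B (16 @ 209) → take 23/28 of D → 236.57; 50/50 used.
3 item(s) taken whole; one partial (take 23/28 of D).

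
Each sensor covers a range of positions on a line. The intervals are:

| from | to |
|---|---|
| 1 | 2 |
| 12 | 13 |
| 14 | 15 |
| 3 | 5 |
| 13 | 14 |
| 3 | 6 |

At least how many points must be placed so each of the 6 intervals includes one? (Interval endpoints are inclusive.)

Process intervals by earliest right end; each time one isn't hit yet, stab at its right endpoint.
By right end: [1,2]  [3,5]  [3,6]  [12,13]  [13,14]  [14,15]
[1,2] uncovered → point at 2; [3,5] uncovered → point at 5; [12,13] uncovered → point at 13; [14,15] uncovered → point at 15.
Points: 2, 5, 13, 15 (4 total).

4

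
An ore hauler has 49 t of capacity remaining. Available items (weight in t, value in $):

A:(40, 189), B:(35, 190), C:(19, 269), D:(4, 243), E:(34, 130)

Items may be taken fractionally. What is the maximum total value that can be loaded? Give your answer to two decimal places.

Sort by value per unit weight and fill in that order.
Order: D (243/4=60.75) > C (269/19=14.16) > B (190/35=5.43) > A (189/40=4.72) > E (130/34=3.82)
Fill: take D (4 @ 243) → take C (19 @ 269) → take 26/35 of B → 141.14; 49/49 used.
Total value = 653.14

653.14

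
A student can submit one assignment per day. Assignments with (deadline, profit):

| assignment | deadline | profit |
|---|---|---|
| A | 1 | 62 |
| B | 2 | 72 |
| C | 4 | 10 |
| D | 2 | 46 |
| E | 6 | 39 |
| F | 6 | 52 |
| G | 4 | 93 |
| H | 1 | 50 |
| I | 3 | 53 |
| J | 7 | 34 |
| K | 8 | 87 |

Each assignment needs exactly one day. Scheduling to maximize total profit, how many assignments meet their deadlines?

8

Sort by profit descending; place each in the latest free slot ≤ its deadline.
By profit: G(d4,93), K(d8,87), B(d2,72), A(d1,62), I(d3,53), F(d6,52), H(d1,50), D(d2,46), E(d6,39), J(d7,34), C(d4,10)
G→slot 4; K→slot 8; B→slot 2; A→slot 1; I→slot 3; F→slot 6; H skipped; D skipped; E→slot 5; J→slot 7; C skipped.
8 of 11 scheduled.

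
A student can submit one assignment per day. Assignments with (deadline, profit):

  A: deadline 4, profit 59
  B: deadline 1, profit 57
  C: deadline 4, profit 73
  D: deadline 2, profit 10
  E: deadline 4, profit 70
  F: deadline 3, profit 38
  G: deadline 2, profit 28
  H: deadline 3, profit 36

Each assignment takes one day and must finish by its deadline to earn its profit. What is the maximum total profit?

259

Sort by profit descending; place each in the latest free slot ≤ its deadline.
Profit order: C=73 E=70 A=59 B=57 F=38 H=36 G=28 D=10
Assign: C→slot 4, E→slot 3, A→slot 2, B→slot 1, F skipped, H skipped, G skipped, D skipped.
Slots: [1:B] [2:A] [3:E] [4:C]
Profit = 57 + 59 + 70 + 73 = 259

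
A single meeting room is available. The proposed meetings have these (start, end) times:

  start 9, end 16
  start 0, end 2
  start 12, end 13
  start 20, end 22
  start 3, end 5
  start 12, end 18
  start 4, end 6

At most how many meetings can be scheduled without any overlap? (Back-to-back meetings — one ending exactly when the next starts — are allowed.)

4

Sorted by end: (0,2)  (3,5)  (4,6)  (12,13)  (9,16)  (12,18)  (20,22)
take (0,2); take (3,5); take (12,13); skip (9,16); take (20,22).
Selected 4 meetings.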